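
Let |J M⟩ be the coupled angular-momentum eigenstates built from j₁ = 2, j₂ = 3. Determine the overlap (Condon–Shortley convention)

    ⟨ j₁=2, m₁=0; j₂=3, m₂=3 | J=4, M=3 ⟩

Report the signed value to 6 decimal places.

−√(9/20) = -0.670820

j₁+j₂−J=1  J+j₁−j₂=3  J−j₁+j₂=5  j₁+j₂+J+1=10
(j₁±m₁, j₂±m₂, J±M) = (2,2,6,0,7,1)
P² = 25920
sum k=1..1:
  [1] −1/240 = -1/240
S = -1/240
C² = P²·S² = 9/20 ; C = -0.670820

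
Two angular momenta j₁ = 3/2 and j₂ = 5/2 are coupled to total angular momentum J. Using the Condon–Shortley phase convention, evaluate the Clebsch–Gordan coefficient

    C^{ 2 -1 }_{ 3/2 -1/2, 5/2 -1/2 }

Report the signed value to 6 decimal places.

-0.545545

triangle: 2!·1!·3!/7! = 12/5040
(j±m)!: 1!·2!·2!·3!·1!·3! = 144
prefactor² = (2J+1)·Δ·N² = 12/7
  k=1: −1/(1!·1!·1!·1!·0!·2!) = -1/2
  k=2: +1/(2!·0!·0!·0!·1!·3!) = 1/12
Σ = -5/12  ⇒  CG² = 12/7·(-5/12)² = 25/84
CG = −√(25/84) = -0.545545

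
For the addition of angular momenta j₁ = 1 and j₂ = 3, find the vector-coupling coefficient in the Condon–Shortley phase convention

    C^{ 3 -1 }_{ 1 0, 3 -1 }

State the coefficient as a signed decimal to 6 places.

+√(1/12) ≈ +0.288675

triangle: 1!·1!·5!/8! = 120/40320
(j±m)!: 1!·1!·2!·4!·2!·4! = 2304
prefactor² = (2J+1)·Δ·N² = 48
  k=0: +1/(0!·1!·1!·2!·0!·3!) = 1/12
  k=1: −1/(1!·0!·0!·1!·1!·4!) = -1/24
Σ = 1/24  ⇒  CG² = 48·1/24² = 1/12
CG = +√(1/12) = +0.288675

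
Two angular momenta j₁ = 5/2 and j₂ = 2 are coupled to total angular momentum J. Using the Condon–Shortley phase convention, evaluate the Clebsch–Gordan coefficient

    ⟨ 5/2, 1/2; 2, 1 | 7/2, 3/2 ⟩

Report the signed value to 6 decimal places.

−√(2/21) = -0.308607

√[8·1!4!3!/9! · 3!2!3!1!5!2!] = √(384/7)
  +(−1)^0/∏(0,1,2,3,2,0)! = 1/24  (running 1/24)
  +(−1)^1/∏(1,0,1,2,3,1)! = -1/12  (running -1/24)
⟨..|..⟩ = √(384/7)·(-1/24) = -0.308607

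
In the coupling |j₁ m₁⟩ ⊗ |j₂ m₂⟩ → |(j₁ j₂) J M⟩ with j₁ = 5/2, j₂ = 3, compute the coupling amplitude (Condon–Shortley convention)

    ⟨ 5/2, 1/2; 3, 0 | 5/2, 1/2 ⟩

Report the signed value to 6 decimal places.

√[6·3!2!3!/9! · 3!2!3!3!3!2!] = √(216/35)
  +(−1)^0/∏(0,3,2,3,0,0)! = 1/72  (running 1/72)
  +(−1)^1/∏(1,2,1,2,1,1)! = -1/4  (running -17/72)
  +(−1)^2/∏(2,1,0,1,2,2)! = 1/8  (running -1/9)
⟨..|..⟩ = √(216/35)·(-1/9) = -0.276026

-0.276026  (= −√(8/105))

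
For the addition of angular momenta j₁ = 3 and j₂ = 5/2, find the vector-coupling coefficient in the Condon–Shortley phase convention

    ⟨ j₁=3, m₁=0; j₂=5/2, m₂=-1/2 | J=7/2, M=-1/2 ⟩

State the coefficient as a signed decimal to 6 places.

−√(4/21) = -0.436436

√[8·2!4!3!/10! · 3!3!2!3!3!4!] = √(6912/175)
  +(−1)^0/∏(0,2,3,2,1,1)! = 1/24  (running 1/24)
  +(−1)^1/∏(1,1,2,1,2,2)! = -1/8  (running -1/12)
  +(−1)^2/∏(2,0,1,0,3,3)! = 1/72  (running -5/72)
⟨..|..⟩ = √(6912/175)·(-5/72) = -0.436436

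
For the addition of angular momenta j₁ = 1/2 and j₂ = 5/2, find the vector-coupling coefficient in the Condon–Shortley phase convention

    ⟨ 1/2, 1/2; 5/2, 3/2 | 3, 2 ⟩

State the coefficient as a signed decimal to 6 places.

triangle: 0!×1!×5!/7! = 120/5040
(j±m)!: 1!×0!×4!×1!×5!×1! = 2880
prefactor² = (2J+1)×Δ×N² = 480
  k=0: +1/(0!×0!×0!×4!×1!×1!) = 1/24
Σ = 1/24  ⇒  CG² = 480×1/24² = 5/6
CG = +√(5/6) = +0.912871

+√(5/6) ≈ +0.912871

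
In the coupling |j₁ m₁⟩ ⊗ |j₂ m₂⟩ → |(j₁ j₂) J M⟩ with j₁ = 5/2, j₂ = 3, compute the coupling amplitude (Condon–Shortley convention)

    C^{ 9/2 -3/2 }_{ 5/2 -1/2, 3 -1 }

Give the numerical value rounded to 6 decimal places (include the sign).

j₁+j₂−J=1  J+j₁−j₂=4  J−j₁+j₂=5  j₁+j₂+J+1=11
(j₁±m₁, j₂±m₂, J±M) = (2,3,2,4,3,6)
P² = 138240/77
sum k=0..1:
  [0] +1/72 = 1/72
  [1] −1/96 = -1/96
S = 1/288
C² = P²·S² = 5/231 ; C = +0.147122

+√(5/231) ≈ +0.147122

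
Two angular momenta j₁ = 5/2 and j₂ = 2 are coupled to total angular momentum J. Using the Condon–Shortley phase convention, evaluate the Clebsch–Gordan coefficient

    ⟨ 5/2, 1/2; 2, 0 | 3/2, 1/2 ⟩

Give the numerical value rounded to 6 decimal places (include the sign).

j₁+j₂−J=3  J+j₁−j₂=2  J−j₁+j₂=1  j₁+j₂+J+1=7
(j₁±m₁, j₂±m₂, J±M) = (3,2,2,2,2,1)
P² = 32/35
sum k=1..2:
  [1] −1/2 = -1/2
  [2] +1/4 = 1/4
S = -1/4
C² = P²·S² = 2/35 ; C = -0.239046

-0.239046  (= −√(2/35))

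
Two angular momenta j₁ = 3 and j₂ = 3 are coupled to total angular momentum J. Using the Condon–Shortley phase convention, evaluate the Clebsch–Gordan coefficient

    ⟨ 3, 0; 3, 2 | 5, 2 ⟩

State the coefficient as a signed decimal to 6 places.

−√(1/3) = -0.577350

j₁+j₂−J=1  J+j₁−j₂=5  J−j₁+j₂=5  j₁+j₂+J+1=12
(j₁±m₁, j₂±m₂, J±M) = (3,3,5,1,7,3)
P² = 43200
sum k=0..1:
  [0] +1/1440 = 1/1440
  [1] −1/288 = -1/288
S = -1/360
C² = P²·S² = 1/3 ; C = -0.577350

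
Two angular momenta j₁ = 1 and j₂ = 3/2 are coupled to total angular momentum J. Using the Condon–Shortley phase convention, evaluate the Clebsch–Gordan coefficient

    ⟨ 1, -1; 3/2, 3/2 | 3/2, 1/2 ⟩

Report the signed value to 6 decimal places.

−√(2/5) ≈ -0.632456

√[4·1!1!2!/5! · 0!2!3!0!2!1!] = √(8/5)
  +(−1)^1/∏(1,0,1,2,0,0)! = -1/2  (running -1/2)
⟨..|..⟩ = √(8/5)·(-1/2) = -0.632456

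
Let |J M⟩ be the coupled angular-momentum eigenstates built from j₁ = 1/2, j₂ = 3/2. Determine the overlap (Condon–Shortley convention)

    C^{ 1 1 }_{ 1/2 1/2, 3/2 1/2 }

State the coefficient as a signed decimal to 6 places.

+√(1/4) ≈ +0.500000

√[3·1!0!2!/4! · 1!0!2!1!2!0!] = √(1)
  +(−1)^0/∏(0,1,0,2,0,0)! = 1/2  (running 1/2)
⟨..|..⟩ = √(1)·(1/2) = +0.500000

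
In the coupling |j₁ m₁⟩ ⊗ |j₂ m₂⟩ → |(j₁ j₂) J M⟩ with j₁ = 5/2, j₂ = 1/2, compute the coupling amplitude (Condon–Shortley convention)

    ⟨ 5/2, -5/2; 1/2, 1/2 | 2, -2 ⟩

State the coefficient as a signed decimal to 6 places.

−√(5/6) ≈ -0.912871

√[5·1!4!0!/6! · 0!5!1!0!0!4!] = √(480)
  +(−1)^1/∏(1,0,4,0,0,0)! = -1/24  (running -1/24)
⟨..|..⟩ = √(480)·(-1/24) = -0.912871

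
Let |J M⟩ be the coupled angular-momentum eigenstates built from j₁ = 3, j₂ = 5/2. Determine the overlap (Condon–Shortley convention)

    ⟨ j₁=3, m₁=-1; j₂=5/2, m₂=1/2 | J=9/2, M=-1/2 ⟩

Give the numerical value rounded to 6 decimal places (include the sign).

−√(160/693) = -0.480500

j₁+j₂−J=1  J+j₁−j₂=5  J−j₁+j₂=4  j₁+j₂+J+1=11
(j₁±m₁, j₂±m₂, J±M) = (2,4,3,2,4,5)
P² = 92160/77
sum k=0..1:
  [0] +1/144 = 1/144
  [1] −1/48 = -1/48
S = -1/72
C² = P²·S² = 160/693 ; C = -0.480500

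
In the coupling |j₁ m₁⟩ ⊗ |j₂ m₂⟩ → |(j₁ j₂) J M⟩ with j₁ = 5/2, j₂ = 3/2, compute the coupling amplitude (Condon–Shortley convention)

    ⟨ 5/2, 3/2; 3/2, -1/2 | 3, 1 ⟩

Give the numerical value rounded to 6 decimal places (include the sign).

+0.639010

j₁+j₂−J=1  J+j₁−j₂=4  J−j₁+j₂=2  j₁+j₂+J+1=8
(j₁±m₁, j₂±m₂, J±M) = (4,1,1,2,4,2)
P² = 96/5
sum k=0..1:
  [0] +1/6 = 1/6
  [1] −1/48 = -1/48
S = 7/48
C² = P²·S² = 49/120 ; C = +0.639010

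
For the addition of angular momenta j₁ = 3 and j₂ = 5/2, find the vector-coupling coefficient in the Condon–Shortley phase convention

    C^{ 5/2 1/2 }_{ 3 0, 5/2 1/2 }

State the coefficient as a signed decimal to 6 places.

j₁+j₂−J=3  J+j₁−j₂=3  J−j₁+j₂=2  j₁+j₂+J+1=9
(j₁±m₁, j₂±m₂, J±M) = (3,3,3,2,3,2)
P² = 216/35
sum k=1..3:
  [1] −1/8 = -1/8
  [2] +1/4 = 1/4
  [3] −1/72 = -1/72
S = 1/9
C² = P²·S² = 8/105 ; C = +0.276026

+0.276026  (= +√(8/105))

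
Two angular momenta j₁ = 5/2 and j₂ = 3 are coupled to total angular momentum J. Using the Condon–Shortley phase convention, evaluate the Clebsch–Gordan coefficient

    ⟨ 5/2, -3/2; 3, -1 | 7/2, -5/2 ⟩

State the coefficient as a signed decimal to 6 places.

-0.398410  (= −√(10/63))

√[8·2!3!4!/10! · 1!4!2!4!1!6!] = √(18432/35)
  +(−1)^1/∏(1,1,3,1,0,3)! = -1/36  (running -1/36)
  +(−1)^2/∏(2,0,2,0,1,4)! = 1/96  (running -5/288)
⟨..|..⟩ = √(18432/35)·(-5/288) = -0.398410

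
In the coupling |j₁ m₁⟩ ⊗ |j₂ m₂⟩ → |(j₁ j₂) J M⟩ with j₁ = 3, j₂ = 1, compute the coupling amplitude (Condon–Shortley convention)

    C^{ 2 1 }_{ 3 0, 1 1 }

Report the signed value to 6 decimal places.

triangle: 2!×4!×0!/7! = 48/5040
(j±m)!: 3!×3!×2!×0!×3!×1! = 432
prefactor² = (2J+1)×Δ×N² = 144/7
  k=2: +1/(2!×0!×1!×0!×3!×0!) = 1/12
Σ = 1/12  ⇒  CG² = 144/7×1/12² = 1/7
CG = +√(1/7) = +0.377964

+√(1/7) = +0.377964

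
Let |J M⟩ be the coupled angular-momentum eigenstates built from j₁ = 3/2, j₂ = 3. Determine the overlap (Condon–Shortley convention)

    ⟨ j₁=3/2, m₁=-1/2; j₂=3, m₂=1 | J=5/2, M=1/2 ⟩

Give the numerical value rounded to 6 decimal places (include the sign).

-0.119523

triangle: 2!*1!*4!/8! = 48/40320
(j±m)!: 1!*2!*4!*2!*3!*2! = 1152
prefactor² = (2J+1)*Δ*N² = 288/35
  k=1: −1/(1!*1!*1!*3!*0!*1!) = -1/6
  k=2: +1/(2!*0!*0!*2!*1!*2!) = 1/8
Σ = -1/24  ⇒  CG² = 288/35*(-1/24)² = 1/70
CG = −√(1/70) = -0.119523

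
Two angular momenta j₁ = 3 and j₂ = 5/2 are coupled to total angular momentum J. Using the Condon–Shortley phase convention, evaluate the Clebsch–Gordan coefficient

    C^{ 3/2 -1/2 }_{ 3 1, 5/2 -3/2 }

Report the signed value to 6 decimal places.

−√(7/30) = -0.483046

j₁+j₂−J=4  J+j₁−j₂=2  J−j₁+j₂=1  j₁+j₂+J+1=8
(j₁±m₁, j₂±m₂, J±M) = (4,2,1,4,1,2)
P² = 384/35
sum k=0..1:
  [0] +1/48 = 1/48
  [1] −1/6 = -1/6
S = -7/48
C² = P²·S² = 7/30 ; C = -0.483046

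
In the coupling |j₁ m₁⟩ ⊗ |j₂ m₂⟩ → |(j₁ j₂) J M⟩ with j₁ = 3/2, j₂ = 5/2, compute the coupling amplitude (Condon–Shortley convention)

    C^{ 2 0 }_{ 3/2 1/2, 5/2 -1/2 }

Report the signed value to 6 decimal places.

−√(1/14) ≈ -0.267261

j₁+j₂−J=2  J+j₁−j₂=1  J−j₁+j₂=3  j₁+j₂+J+1=7
(j₁±m₁, j₂±m₂, J±M) = (2,1,2,3,2,2)
P² = 8/7
sum k=0..1:
  [0] +1/4 = 1/4
  [1] −1/2 = -1/2
S = -1/4
C² = P²·S² = 1/14 ; C = -0.267261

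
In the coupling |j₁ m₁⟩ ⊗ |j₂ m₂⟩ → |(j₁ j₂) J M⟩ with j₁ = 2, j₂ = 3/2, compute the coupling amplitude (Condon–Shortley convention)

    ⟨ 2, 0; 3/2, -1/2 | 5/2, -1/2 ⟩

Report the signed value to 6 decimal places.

j₁+j₂−J=1  J+j₁−j₂=3  J−j₁+j₂=2  j₁+j₂+J+1=7
(j₁±m₁, j₂±m₂, J±M) = (2,2,1,2,2,3)
P² = 48/35
sum k=0..1:
  [0] +1/2 = 1/2
  [1] −1/4 = -1/4
S = 1/4
C² = P²·S² = 3/35 ; C = +0.292770

+√(3/35) ≈ +0.292770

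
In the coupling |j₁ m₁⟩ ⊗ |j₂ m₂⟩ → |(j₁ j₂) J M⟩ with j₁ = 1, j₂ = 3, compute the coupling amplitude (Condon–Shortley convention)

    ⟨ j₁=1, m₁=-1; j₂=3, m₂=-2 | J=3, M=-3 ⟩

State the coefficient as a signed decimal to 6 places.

√[7·1!1!5!/8! · 0!2!1!5!0!6!] = √(3600)
  +(−1)^1/∏(1,0,1,0,0,5)! = -1/120  (running -1/120)
⟨..|..⟩ = √(3600)·(-1/120) = -0.500000

−√(1/4) = -0.500000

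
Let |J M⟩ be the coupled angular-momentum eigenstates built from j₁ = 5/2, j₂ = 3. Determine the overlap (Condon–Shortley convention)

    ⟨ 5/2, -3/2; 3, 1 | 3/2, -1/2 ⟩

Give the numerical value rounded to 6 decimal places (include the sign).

−√(7/30) ≈ -0.483046

triangle: 4!·1!·2!/8! = 48/40320
(j±m)!: 1!·4!·4!·2!·1!·2! = 2304
prefactor² = (2J+1)·Δ·N² = 384/35
  k=3: −1/(3!·1!·1!·1!·0!·1!) = -1/6
  k=4: +1/(4!·0!·0!·0!·1!·2!) = 1/48
Σ = -7/48  ⇒  CG² = 384/35·(-7/48)² = 7/30
CG = −√(7/30) = -0.483046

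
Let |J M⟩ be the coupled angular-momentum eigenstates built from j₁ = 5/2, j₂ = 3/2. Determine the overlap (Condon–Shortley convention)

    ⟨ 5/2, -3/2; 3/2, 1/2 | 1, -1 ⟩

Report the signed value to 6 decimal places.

+√(3/10) ≈ +0.547723

triangle: 3!*2!*0!/6! = 12/720
(j±m)!: 1!*4!*2!*1!*0!*2! = 96
prefactor² = (2J+1)*Δ*N² = 24/5
  k=2: +1/(2!*1!*2!*0!*0!*0!) = 1/4
Σ = 1/4  ⇒  CG² = 24/5*1/4² = 3/10
CG = +√(3/10) = +0.547723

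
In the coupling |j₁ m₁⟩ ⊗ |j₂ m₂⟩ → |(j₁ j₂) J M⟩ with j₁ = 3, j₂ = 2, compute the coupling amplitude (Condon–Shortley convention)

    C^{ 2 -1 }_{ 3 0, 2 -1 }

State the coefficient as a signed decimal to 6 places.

triangle: 3!*3!*1!/8! = 36/40320
(j±m)!: 3!*3!*1!*3!*1!*3! = 1296
prefactor² = (2J+1)*Δ*N² = 81/14
  k=0: +1/(0!*3!*3!*1!*0!*0!) = 1/36
  k=1: −1/(1!*2!*2!*0!*1!*1!) = -1/4
Σ = -2/9  ⇒  CG² = 81/14*(-2/9)² = 2/7
CG = −√(2/7) = -0.534522

-0.534522  (= −√(2/7))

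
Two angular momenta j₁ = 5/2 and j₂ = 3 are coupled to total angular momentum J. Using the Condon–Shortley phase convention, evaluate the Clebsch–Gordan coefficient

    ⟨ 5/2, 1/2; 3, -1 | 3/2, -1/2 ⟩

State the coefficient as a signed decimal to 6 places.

−√(1/105) = -0.097590

triangle: 4!·1!·2!/8! = 48/40320
(j±m)!: 3!·2!·2!·4!·1!·2! = 1152
prefactor² = (2J+1)·Δ·N² = 192/35
  k=1: −1/(1!·3!·1!·1!·0!·1!) = -1/6
  k=2: +1/(2!·2!·0!·0!·1!·2!) = 1/8
Σ = -1/24  ⇒  CG² = 192/35·(-1/24)² = 1/105
CG = −√(1/105) = -0.097590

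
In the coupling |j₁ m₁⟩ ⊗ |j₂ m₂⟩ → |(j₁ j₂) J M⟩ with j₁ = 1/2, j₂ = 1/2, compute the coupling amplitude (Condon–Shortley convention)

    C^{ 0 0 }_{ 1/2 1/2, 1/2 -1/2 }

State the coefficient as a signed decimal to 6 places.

√[1·1!0!0!/2! · 1!0!0!1!0!0!] = √(1/2)
  +(−1)^0/∏(0,1,0,0,0,0)! = 1  (running 1)
⟨..|..⟩ = √(1/2)·(1) = +0.707107

+0.707107  (= +√(1/2))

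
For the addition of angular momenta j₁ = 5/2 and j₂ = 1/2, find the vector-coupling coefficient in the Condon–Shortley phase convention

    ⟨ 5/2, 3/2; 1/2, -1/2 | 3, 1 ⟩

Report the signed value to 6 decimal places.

triangle: 0!×5!×1!/7! = 120/5040
(j±m)!: 4!×1!×0!×1!×4!×2! = 1152
prefactor² = (2J+1)×Δ×N² = 192
  k=0: +1/(0!×0!×1!×0!×4!×1!) = 1/24
Σ = 1/24  ⇒  CG² = 192×1/24² = 1/3
CG = +√(1/3) = +0.577350

+√(1/3) ≈ +0.577350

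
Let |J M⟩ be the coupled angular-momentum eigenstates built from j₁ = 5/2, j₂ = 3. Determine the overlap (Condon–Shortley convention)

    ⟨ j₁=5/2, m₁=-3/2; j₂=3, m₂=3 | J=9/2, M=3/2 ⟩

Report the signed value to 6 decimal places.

j₁+j₂−J=1  J+j₁−j₂=4  J−j₁+j₂=5  j₁+j₂+J+1=11
(j₁±m₁, j₂±m₂, J±M) = (1,4,6,0,6,3)
P² = 4147200/77
sum k=1..1:
  [1] −1/720 = -1/720
S = -1/720
C² = P²·S² = 8/77 ; C = -0.322329

-0.322329  (= −√(8/77))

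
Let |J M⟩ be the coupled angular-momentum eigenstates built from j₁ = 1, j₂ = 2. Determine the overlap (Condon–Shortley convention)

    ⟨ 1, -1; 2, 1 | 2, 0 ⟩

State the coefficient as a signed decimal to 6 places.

-0.707107  (= −√(1/2))

√[5·1!1!3!/6! · 0!2!3!1!2!2!] = √(2)
  +(−1)^1/∏(1,0,1,2,0,1)! = -1/2  (running -1/2)
⟨..|..⟩ = √(2)·(-1/2) = -0.707107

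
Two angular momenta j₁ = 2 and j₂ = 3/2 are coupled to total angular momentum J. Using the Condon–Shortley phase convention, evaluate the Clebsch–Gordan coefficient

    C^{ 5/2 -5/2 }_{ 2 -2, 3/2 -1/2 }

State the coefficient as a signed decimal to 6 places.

triangle: 1!×3!×2!/7! = 12/5040
(j±m)!: 0!×4!×1!×2!×0!×5! = 5760
prefactor² = (2J+1)×Δ×N² = 576/7
  k=1: −1/(1!×0!×3!×0!×0!×2!) = -1/12
Σ = -1/12  ⇒  CG² = 576/7×(-1/12)² = 4/7
CG = −√(4/7) = -0.755929

-0.755929  (= −√(4/7))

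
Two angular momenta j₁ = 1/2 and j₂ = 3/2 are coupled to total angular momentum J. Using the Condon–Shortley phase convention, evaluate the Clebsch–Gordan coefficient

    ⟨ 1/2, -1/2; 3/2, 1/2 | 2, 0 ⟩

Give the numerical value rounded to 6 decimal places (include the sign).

+0.707107

j₁+j₂−J=0  J+j₁−j₂=1  J−j₁+j₂=3  j₁+j₂+J+1=5
(j₁±m₁, j₂±m₂, J±M) = (0,1,2,1,2,2)
P² = 2
sum k=0..0:
  [0] +1/2 = 1/2
S = 1/2
C² = P²·S² = 1/2 ; C = +0.707107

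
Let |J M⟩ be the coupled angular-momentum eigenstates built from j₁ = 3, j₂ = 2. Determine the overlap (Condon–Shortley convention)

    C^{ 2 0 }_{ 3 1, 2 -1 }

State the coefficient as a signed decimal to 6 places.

j₁+j₂−J=3  J+j₁−j₂=3  J−j₁+j₂=1  j₁+j₂+J+1=8
(j₁±m₁, j₂±m₂, J±M) = (4,2,1,3,2,2)
P² = 36/7
sum k=0..1:
  [0] +1/12 = 1/12
  [1] −1/4 = -1/4
S = -1/6
C² = P²·S² = 1/7 ; C = -0.377964

-0.377964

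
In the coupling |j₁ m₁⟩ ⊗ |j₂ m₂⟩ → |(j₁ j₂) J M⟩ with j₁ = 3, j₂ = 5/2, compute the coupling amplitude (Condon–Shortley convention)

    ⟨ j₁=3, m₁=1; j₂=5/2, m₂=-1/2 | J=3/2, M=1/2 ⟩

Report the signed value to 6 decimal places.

-0.097590  (= −√(1/105))

√[4·4!2!1!/8! · 4!2!2!3!2!1!] = √(192/35)
  +(−1)^1/∏(1,3,1,1,1,0)! = -1/6  (running -1/6)
  +(−1)^2/∏(2,2,0,0,2,1)! = 1/8  (running -1/24)
⟨..|..⟩ = √(192/35)·(-1/24) = -0.097590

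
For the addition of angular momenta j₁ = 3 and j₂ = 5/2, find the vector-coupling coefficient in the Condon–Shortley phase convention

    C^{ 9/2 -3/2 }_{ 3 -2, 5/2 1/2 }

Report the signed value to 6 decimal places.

triangle: 1!·5!·4!/11! = 2880/39916800
(j±m)!: 1!·5!·3!·2!·3!·6! = 6220800
prefactor² = (2J+1)·Δ·N² = 345600/77
  k=0: +1/(0!·1!·5!·3!·0!·1!) = 1/720
  k=1: −1/(1!·0!·4!·2!·1!·2!) = -1/96
Σ = -13/1440  ⇒  CG² = 345600/77·(-13/1440)² = 169/462
CG = −√(169/462) = -0.604815

−√(169/462) = -0.604815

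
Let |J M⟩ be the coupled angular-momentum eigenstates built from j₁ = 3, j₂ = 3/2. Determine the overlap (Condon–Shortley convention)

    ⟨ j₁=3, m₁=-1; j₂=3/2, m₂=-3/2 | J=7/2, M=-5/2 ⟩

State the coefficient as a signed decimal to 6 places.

√[8·1!5!2!/9! · 2!4!0!3!1!6!] = √(7680/7)
  +(−1)^0/∏(0,1,4,0,1,2)! = 1/48  (running 1/48)
⟨..|..⟩ = √(7680/7)·(1/48) = +0.690066

+√(10/21) ≈ +0.690066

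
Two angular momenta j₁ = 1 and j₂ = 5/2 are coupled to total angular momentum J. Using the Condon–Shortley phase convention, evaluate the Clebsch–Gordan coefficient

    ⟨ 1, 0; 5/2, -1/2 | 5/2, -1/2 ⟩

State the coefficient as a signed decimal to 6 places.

√[6·1!1!4!/7! · 1!1!2!3!2!3!] = √(144/35)
  +(−1)^0/∏(0,1,1,2,0,2)! = 1/4  (running 1/4)
  +(−1)^1/∏(1,0,0,1,1,3)! = -1/6  (running 1/12)
⟨..|..⟩ = √(144/35)·(1/12) = +0.169031

+√(1/35) ≈ +0.169031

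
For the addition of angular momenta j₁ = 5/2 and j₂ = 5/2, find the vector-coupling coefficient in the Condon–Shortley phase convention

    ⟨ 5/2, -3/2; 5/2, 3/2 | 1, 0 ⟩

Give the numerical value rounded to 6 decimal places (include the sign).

-0.358569  (= −√(9/70))

triangle: 4!·1!·1!/7! = 24/5040
(j±m)!: 1!·4!·4!·1!·1!·1! = 576
prefactor² = (2J+1)·Δ·N² = 288/35
  k=3: −1/(3!·1!·1!·1!·0!·0!) = -1/6
  k=4: +1/(4!·0!·0!·0!·1!·1!) = 1/24
Σ = -1/8  ⇒  CG² = 288/35·(-1/8)² = 9/70
CG = −√(9/70) = -0.358569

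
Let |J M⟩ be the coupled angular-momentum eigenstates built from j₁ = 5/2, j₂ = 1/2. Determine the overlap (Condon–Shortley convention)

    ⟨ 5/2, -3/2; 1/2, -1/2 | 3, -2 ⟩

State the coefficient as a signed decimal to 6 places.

+0.912871

triangle: 0!·5!·1!/7! = 120/5040
(j±m)!: 1!·4!·0!·1!·1!·5! = 2880
prefactor² = (2J+1)·Δ·N² = 480
  k=0: +1/(0!·0!·4!·0!·1!·1!) = 1/24
Σ = 1/24  ⇒  CG² = 480·1/24² = 5/6
CG = +√(5/6) = +0.912871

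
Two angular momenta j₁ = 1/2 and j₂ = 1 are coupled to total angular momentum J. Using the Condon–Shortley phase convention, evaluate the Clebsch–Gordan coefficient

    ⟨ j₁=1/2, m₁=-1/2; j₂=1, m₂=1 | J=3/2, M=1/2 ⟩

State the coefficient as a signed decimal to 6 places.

√[4·0!1!2!/4! · 0!1!2!0!2!1!] = √(4/3)
  +(−1)^0/∏(0,0,1,2,0,0)! = 1/2  (running 1/2)
⟨..|..⟩ = √(4/3)·(1/2) = +0.577350

+0.577350  (= +√(1/3))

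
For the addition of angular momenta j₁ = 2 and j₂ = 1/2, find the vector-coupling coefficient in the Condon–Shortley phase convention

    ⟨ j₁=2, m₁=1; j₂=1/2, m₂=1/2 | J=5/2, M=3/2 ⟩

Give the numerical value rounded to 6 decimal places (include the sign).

+0.894427

triangle: 0!·4!·1!/6! = 24/720
(j±m)!: 3!·1!·1!·0!·4!·1! = 144
prefactor² = (2J+1)·Δ·N² = 144/5
  k=0: +1/(0!·0!·1!·1!·3!·0!) = 1/6
Σ = 1/6  ⇒  CG² = 144/5·1/6² = 4/5
CG = +√(4/5) = +0.894427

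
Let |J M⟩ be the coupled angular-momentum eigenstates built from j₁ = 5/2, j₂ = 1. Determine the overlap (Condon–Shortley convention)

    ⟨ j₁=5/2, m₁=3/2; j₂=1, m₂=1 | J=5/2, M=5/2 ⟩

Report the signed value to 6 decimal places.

−√(2/7) ≈ -0.534522

√[6·1!4!1!/7! · 4!1!2!0!5!0!] = √(1152/7)
  +(−1)^1/∏(1,0,0,1,4,0)! = -1/24  (running -1/24)
⟨..|..⟩ = √(1152/7)·(-1/24) = -0.534522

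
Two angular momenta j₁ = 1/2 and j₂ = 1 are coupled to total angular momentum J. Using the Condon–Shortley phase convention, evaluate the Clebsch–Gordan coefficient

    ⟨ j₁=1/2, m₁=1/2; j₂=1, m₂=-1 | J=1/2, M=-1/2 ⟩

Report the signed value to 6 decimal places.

+0.816497

triangle: 1!·0!·1!/3! = 1/6
(j±m)!: 1!·0!·0!·2!·0!·1! = 2
prefactor² = (2J+1)·Δ·N² = 2/3
  k=0: +1/(0!·1!·0!·0!·0!·1!) = 1
Σ = 1  ⇒  CG² = 2/3·1² = 2/3
CG = +√(2/3) = +0.816497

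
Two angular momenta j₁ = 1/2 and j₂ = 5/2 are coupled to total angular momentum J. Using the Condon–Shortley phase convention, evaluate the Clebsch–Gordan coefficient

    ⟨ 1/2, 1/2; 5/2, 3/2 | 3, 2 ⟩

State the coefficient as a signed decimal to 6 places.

+0.912871  (= +√(5/6))

√[7·0!1!5!/7! · 1!0!4!1!5!1!] = √(480)
  +(−1)^0/∏(0,0,0,4,1,1)! = 1/24  (running 1/24)
⟨..|..⟩ = √(480)·(1/24) = +0.912871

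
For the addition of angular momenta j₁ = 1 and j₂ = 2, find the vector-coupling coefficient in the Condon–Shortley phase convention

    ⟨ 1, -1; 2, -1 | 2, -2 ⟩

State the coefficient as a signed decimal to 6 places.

−√(1/3) ≈ -0.577350

triangle: 1!*1!*3!/6! = 6/720
(j±m)!: 0!*2!*1!*3!*0!*4! = 288
prefactor² = (2J+1)*Δ*N² = 12
  k=1: −1/(1!*0!*1!*0!*0!*3!) = -1/6
Σ = -1/6  ⇒  CG² = 12*(-1/6)² = 1/3
CG = −√(1/3) = -0.577350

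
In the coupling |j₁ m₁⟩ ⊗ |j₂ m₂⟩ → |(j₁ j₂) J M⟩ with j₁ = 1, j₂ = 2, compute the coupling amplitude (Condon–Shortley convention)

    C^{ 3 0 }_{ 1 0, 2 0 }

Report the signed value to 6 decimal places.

√[7·0!2!4!/7! · 1!1!2!2!3!3!] = √(48/5)
  +(−1)^0/∏(0,0,1,2,1,2)! = 1/4  (running 1/4)
⟨..|..⟩ = √(48/5)·(1/4) = +0.774597

+√(3/5) = +0.774597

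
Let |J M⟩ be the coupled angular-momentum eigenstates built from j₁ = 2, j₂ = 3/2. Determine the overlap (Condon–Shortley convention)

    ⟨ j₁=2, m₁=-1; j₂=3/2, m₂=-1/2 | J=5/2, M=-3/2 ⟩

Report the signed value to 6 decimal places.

-0.169031  (= −√(1/35))

√[6·1!3!2!/7! · 1!3!1!2!1!4!] = √(144/35)
  +(−1)^0/∏(0,1,3,1,0,1)! = 1/6  (running 1/6)
  +(−1)^1/∏(1,0,2,0,1,2)! = -1/4  (running -1/12)
⟨..|..⟩ = √(144/35)·(-1/12) = -0.169031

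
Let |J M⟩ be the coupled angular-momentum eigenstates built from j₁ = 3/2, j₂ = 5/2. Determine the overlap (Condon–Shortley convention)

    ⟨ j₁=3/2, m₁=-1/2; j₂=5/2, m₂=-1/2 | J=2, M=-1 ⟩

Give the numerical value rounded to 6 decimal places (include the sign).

-0.545545  (= −√(25/84))

triangle: 2!·1!·3!/7! = 12/5040
(j±m)!: 1!·2!·2!·3!·1!·3! = 144
prefactor² = (2J+1)·Δ·N² = 12/7
  k=1: −1/(1!·1!·1!·1!·0!·2!) = -1/2
  k=2: +1/(2!·0!·0!·0!·1!·3!) = 1/12
Σ = -5/12  ⇒  CG² = 12/7·(-5/12)² = 25/84
CG = −√(25/84) = -0.545545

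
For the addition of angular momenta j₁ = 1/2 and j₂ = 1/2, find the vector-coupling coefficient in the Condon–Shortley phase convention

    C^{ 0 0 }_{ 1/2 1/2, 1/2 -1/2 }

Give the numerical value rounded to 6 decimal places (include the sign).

√[1·1!0!0!/2! · 1!0!0!1!0!0!] = √(1/2)
  +(−1)^0/∏(0,1,0,0,0,0)! = 1  (running 1)
⟨..|..⟩ = √(1/2)·(1) = +0.707107

+0.707107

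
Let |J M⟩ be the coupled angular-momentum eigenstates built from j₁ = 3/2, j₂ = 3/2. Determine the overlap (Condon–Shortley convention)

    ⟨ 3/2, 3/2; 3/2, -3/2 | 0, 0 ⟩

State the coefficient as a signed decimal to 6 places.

√[1·3!0!0!/4! · 3!0!0!3!0!0!] = √(9)
  +(−1)^0/∏(0,3,0,0,0,0)! = 1/6  (running 1/6)
⟨..|..⟩ = √(9)·(1/6) = +0.500000

+√(1/4) ≈ +0.500000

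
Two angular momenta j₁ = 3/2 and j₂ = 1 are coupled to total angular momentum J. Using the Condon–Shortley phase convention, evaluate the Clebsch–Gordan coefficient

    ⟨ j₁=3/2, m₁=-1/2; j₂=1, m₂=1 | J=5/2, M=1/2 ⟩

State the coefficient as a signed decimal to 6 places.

√[6·0!3!2!/6! · 1!2!2!0!3!2!] = √(24/5)
  +(−1)^0/∏(0,0,2,2,1,0)! = 1/4  (running 1/4)
⟨..|..⟩ = √(24/5)·(1/4) = +0.547723

+√(3/10) = +0.547723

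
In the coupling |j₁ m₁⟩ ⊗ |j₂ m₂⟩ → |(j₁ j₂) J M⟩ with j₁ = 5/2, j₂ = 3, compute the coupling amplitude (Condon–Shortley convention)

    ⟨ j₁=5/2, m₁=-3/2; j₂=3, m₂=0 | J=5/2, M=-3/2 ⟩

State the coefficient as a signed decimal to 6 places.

triangle: 3!×2!×3!/9! = 72/362880
(j±m)!: 1!×4!×3!×3!×1!×4! = 20736
prefactor² = (2J+1)×Δ×N² = 864/35
  k=2: +1/(2!×1!×2!×1!×0!×2!) = 1/8
  k=3: −1/(3!×0!×1!×0!×1!×3!) = -1/36
Σ = 7/72  ⇒  CG² = 864/35×7/72² = 7/30
CG = +√(7/30) = +0.483046

+0.483046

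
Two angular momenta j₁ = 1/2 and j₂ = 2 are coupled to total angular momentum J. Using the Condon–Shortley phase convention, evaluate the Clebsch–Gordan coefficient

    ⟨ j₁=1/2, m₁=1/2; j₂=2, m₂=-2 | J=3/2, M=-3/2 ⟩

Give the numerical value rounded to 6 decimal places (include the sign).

√[4·1!0!3!/5! · 1!0!0!4!0!3!] = √(144/5)
  +(−1)^0/∏(0,1,0,0,0,3)! = 1/6  (running 1/6)
⟨..|..⟩ = √(144/5)·(1/6) = +0.894427

+0.894427  (= +√(4/5))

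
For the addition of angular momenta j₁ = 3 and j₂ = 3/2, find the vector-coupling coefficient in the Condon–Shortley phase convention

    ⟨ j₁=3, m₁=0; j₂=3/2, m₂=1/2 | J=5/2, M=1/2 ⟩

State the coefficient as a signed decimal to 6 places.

j₁+j₂−J=2  J+j₁−j₂=4  J−j₁+j₂=1  j₁+j₂+J+1=8
(j₁±m₁, j₂±m₂, J±M) = (3,3,2,1,3,2)
P² = 216/35
sum k=1..2:
  [1] −1/4 = -1/4
  [2] +1/12 = 1/12
S = -1/6
C² = P²·S² = 6/35 ; C = -0.414039

-0.414039  (= −√(6/35))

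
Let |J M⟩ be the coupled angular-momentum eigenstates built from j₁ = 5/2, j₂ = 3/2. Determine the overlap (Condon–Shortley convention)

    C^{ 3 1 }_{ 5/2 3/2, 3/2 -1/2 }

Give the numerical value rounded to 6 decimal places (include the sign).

+√(49/120) ≈ +0.639010

√[7·1!4!2!/8! · 4!1!1!2!4!2!] = √(96/5)
  +(−1)^0/∏(0,1,1,1,3,1)! = 1/6  (running 1/6)
  +(−1)^1/∏(1,0,0,0,4,2)! = -1/48  (running 7/48)
⟨..|..⟩ = √(96/5)·(7/48) = +0.639010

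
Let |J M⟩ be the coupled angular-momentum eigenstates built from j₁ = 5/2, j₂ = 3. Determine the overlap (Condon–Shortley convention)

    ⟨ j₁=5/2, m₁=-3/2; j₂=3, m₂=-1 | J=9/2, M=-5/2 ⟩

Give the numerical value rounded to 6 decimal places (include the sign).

-0.317821

triangle: 1!×4!×5!/11! = 2880/39916800
(j±m)!: 1!×4!×2!×4!×2!×7! = 11612160
prefactor² = (2J+1)×Δ×N² = 92160/11
  k=0: +1/(0!×1!×4!×2!×0!×3!) = 1/288
  k=1: −1/(1!×0!×3!×1!×1!×4!) = -1/144
Σ = -1/288  ⇒  CG² = 92160/11×(-1/288)² = 10/99
CG = −√(10/99) = -0.317821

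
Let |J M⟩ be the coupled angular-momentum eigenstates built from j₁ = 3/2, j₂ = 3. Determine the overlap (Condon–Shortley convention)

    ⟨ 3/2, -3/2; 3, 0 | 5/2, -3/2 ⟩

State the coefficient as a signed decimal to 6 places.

√[6·2!1!4!/8! · 0!3!3!3!1!4!] = √(1296/35)
  +(−1)^2/∏(2,0,1,1,0,3)! = 1/12  (running 1/12)
⟨..|..⟩ = √(1296/35)·(1/12) = +0.507093

+0.507093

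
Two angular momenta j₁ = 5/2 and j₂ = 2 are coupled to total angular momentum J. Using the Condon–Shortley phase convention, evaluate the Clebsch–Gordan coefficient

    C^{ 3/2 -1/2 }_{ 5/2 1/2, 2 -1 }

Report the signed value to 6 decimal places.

triangle: 3!×2!×1!/7! = 12/5040
(j±m)!: 3!×2!×1!×3!×1!×2! = 144
prefactor² = (2J+1)×Δ×N² = 48/35
  k=0: +1/(0!×3!×2!×1!×0!×0!) = 1/12
  k=1: −1/(1!×2!×1!×0!×1!×1!) = -1/2
Σ = -5/12  ⇒  CG² = 48/35×(-5/12)² = 5/21
CG = −√(5/21) = -0.487950

−√(5/21) ≈ -0.487950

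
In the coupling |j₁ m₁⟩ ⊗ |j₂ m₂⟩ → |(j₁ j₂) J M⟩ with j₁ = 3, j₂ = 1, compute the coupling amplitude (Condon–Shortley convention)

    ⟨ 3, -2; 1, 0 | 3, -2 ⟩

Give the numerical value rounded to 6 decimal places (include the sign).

−√(1/3) = -0.577350

triangle: 1!×5!×1!/8! = 120/40320
(j±m)!: 1!×5!×1!×1!×1!×5! = 14400
prefactor² = (2J+1)×Δ×N² = 300
  k=0: +1/(0!×1!×5!×1!×0!×0!) = 1/120
  k=1: −1/(1!×0!×4!×0!×1!×1!) = -1/24
Σ = -1/30  ⇒  CG² = 300×(-1/30)² = 1/3
CG = −√(1/3) = -0.577350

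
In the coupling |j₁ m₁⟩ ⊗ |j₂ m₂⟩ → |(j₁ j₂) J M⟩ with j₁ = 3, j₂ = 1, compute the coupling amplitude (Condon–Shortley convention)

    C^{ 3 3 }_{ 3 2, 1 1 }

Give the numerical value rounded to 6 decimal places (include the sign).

-0.500000  (= −√(1/4))

j₁+j₂−J=1  J+j₁−j₂=5  J−j₁+j₂=1  j₁+j₂+J+1=8
(j₁±m₁, j₂±m₂, J±M) = (5,1,2,0,6,0)
P² = 3600
sum k=1..1:
  [1] −1/120 = -1/120
S = -1/120
C² = P²·S² = 1/4 ; C = -0.500000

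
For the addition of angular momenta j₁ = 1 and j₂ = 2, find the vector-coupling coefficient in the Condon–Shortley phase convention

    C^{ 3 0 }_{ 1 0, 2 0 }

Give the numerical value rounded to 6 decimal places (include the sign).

√[7·0!2!4!/7! · 1!1!2!2!3!3!] = √(48/5)
  +(−1)^0/∏(0,0,1,2,1,2)! = 1/4  (running 1/4)
⟨..|..⟩ = √(48/5)·(1/4) = +0.774597

+√(3/5) = +0.774597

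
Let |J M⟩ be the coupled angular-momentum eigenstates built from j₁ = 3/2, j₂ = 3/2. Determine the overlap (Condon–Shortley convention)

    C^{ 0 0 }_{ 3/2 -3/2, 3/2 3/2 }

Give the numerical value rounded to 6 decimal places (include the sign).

j₁+j₂−J=3  J+j₁−j₂=0  J−j₁+j₂=0  j₁+j₂+J+1=4
(j₁±m₁, j₂±m₂, J±M) = (0,3,3,0,0,0)
P² = 9
sum k=3..3:
  [3] −1/6 = -1/6
S = -1/6
C² = P²·S² = 1/4 ; C = -0.500000

-0.500000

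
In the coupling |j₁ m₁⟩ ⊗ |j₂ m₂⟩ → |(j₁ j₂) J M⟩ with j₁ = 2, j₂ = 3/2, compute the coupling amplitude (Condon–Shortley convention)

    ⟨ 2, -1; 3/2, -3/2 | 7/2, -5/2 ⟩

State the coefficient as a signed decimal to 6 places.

+0.755929  (= +√(4/7))

j₁+j₂−J=0  J+j₁−j₂=4  J−j₁+j₂=3  j₁+j₂+J+1=8
(j₁±m₁, j₂±m₂, J±M) = (1,3,0,3,1,6)
P² = 5184/7
sum k=0..0:
  [0] +1/36 = 1/36
S = 1/36
C² = P²·S² = 4/7 ; C = +0.755929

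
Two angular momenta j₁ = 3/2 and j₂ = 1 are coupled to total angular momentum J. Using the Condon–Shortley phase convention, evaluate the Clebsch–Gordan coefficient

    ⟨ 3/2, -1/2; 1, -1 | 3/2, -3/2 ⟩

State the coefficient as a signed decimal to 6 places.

triangle: 1!×2!×1!/5! = 2/120
(j±m)!: 1!×2!×0!×2!×0!×3! = 24
prefactor² = (2J+1)×Δ×N² = 8/5
  k=0: +1/(0!×1!×2!×0!×0!×1!) = 1/2
Σ = 1/2  ⇒  CG² = 8/5×1/2² = 2/5
CG = +√(2/5) = +0.632456

+√(2/5) ≈ +0.632456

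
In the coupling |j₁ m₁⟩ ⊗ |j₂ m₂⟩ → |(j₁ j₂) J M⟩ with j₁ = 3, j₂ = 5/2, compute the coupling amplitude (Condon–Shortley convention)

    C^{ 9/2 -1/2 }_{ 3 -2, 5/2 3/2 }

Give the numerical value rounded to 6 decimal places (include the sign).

triangle: 1!·5!·4!/11! = 2880/39916800
(j±m)!: 1!·5!·4!·1!·4!·5! = 8294400
prefactor² = (2J+1)·Δ·N² = 460800/77
  k=0: +1/(0!·1!·5!·4!·0!·0!) = 1/2880
  k=1: −1/(1!·0!·4!·3!·1!·1!) = -1/144
Σ = -19/2880  ⇒  CG² = 460800/77·(-19/2880)² = 361/1386
CG = −√(361/1386) = -0.510355

-0.510355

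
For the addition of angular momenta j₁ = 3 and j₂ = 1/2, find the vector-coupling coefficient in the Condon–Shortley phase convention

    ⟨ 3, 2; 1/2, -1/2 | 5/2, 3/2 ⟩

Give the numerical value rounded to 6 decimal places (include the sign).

+0.845154

triangle: 1!*5!*0!/7! = 120/5040
(j±m)!: 5!*1!*0!*1!*4!*1! = 2880
prefactor² = (2J+1)*Δ*N² = 2880/7
  k=0: +1/(0!*1!*1!*0!*4!*0!) = 1/24
Σ = 1/24  ⇒  CG² = 2880/7*1/24² = 5/7
CG = +√(5/7) = +0.845154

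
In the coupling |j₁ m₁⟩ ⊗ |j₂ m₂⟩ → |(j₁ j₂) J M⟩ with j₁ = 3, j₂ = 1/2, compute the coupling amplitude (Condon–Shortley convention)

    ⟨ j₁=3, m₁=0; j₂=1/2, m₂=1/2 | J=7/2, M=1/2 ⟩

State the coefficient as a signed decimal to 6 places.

j₁+j₂−J=0  J+j₁−j₂=6  J−j₁+j₂=1  j₁+j₂+J+1=8
(j₁±m₁, j₂±m₂, J±M) = (3,3,1,0,4,3)
P² = 5184/7
sum k=0..0:
  [0] +1/36 = 1/36
S = 1/36
C² = P²·S² = 4/7 ; C = +0.755929

+√(4/7) ≈ +0.755929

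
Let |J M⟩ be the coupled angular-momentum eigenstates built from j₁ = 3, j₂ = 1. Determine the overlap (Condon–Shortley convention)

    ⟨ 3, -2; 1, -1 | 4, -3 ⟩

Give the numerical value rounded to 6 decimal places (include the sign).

+√(3/4) = +0.866025

j₁+j₂−J=0  J+j₁−j₂=6  J−j₁+j₂=2  j₁+j₂+J+1=9
(j₁±m₁, j₂±m₂, J±M) = (1,5,0,2,1,7)
P² = 43200
sum k=0..0:
  [0] +1/240 = 1/240
S = 1/240
C² = P²·S² = 3/4 ; C = +0.866025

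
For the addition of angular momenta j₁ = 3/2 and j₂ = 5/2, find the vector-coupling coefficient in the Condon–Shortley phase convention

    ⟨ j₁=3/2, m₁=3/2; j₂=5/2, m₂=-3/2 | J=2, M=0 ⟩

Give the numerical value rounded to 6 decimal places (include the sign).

+0.654654  (= +√(3/7))

triangle: 2!×1!×3!/7! = 12/5040
(j±m)!: 3!×0!×1!×4!×2!×2! = 576
prefactor² = (2J+1)×Δ×N² = 48/7
  k=0: +1/(0!×2!×0!×1!×1!×2!) = 1/4
Σ = 1/4  ⇒  CG² = 48/7×1/4² = 3/7
CG = +√(3/7) = +0.654654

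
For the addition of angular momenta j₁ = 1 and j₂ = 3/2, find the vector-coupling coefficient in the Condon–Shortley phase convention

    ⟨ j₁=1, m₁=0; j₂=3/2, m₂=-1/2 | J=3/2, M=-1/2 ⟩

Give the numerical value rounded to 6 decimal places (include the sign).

√[4·1!1!2!/5! · 1!1!1!2!1!2!] = √(4/15)
  +(−1)^0/∏(0,1,1,1,0,1)! = 1  (running 1)
  +(−1)^1/∏(1,0,0,0,1,2)! = -1/2  (running 1/2)
⟨..|..⟩ = √(4/15)·(1/2) = +0.258199

+0.258199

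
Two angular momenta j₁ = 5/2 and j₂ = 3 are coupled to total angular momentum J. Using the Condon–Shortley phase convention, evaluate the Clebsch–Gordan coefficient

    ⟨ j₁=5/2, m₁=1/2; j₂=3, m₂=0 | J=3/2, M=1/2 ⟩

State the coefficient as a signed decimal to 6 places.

+0.338062  (= +√(4/35))

j₁+j₂−J=4  J+j₁−j₂=1  J−j₁+j₂=2  j₁+j₂+J+1=8
(j₁±m₁, j₂±m₂, J±M) = (3,2,3,3,2,1)
P² = 144/35
sum k=1..2:
  [1] −1/12 = -1/12
  [2] +1/4 = 1/4
S = 1/6
C² = P²·S² = 4/35 ; C = +0.338062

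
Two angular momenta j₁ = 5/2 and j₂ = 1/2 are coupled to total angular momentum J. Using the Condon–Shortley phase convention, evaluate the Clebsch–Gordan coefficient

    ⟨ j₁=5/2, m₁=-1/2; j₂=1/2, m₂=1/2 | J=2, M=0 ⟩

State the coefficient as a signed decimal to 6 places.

-0.707107

j₁+j₂−J=1  J+j₁−j₂=4  J−j₁+j₂=0  j₁+j₂+J+1=6
(j₁±m₁, j₂±m₂, J±M) = (2,3,1,0,2,2)
P² = 8
sum k=1..1:
  [1] −1/4 = -1/4
S = -1/4
C² = P²·S² = 1/2 ; C = -0.707107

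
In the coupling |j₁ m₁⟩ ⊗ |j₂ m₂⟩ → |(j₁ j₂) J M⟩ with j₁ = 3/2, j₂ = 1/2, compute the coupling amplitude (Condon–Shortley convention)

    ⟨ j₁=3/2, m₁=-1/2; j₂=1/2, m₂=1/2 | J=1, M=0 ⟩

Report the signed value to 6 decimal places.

j₁+j₂−J=1  J+j₁−j₂=2  J−j₁+j₂=0  j₁+j₂+J+1=4
(j₁±m₁, j₂±m₂, J±M) = (1,2,1,0,1,1)
P² = 1/2
sum k=1..1:
  [1] −1/1 = -1
S = -1
C² = P²·S² = 1/2 ; C = -0.707107

−√(1/2) = -0.707107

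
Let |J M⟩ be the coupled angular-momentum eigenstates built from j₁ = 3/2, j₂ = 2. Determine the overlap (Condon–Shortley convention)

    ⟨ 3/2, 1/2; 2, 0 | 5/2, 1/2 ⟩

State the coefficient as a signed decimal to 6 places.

+0.292770  (= +√(3/35))

triangle: 1!·2!·3!/7! = 12/5040
(j±m)!: 2!·1!·2!·2!·3!·2! = 96
prefactor² = (2J+1)·Δ·N² = 48/35
  k=0: +1/(0!·1!·1!·2!·1!·1!) = 1/2
  k=1: −1/(1!·0!·0!·1!·2!·2!) = -1/4
Σ = 1/4  ⇒  CG² = 48/35·1/4² = 3/35
CG = +√(3/35) = +0.292770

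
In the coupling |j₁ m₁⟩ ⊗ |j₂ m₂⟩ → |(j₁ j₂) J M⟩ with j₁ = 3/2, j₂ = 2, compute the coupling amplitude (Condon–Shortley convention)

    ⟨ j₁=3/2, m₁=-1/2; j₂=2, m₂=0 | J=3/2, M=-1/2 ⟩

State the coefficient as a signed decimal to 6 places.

-0.447214  (= −√(1/5))

triangle: 2!×1!×2!/6! = 4/720
(j±m)!: 1!×2!×2!×2!×1!×2! = 16
prefactor² = (2J+1)×Δ×N² = 16/45
  k=1: −1/(1!×1!×1!×1!×0!×1!) = -1
  k=2: +1/(2!×0!×0!×0!×1!×2!) = 1/4
Σ = -3/4  ⇒  CG² = 16/45×(-3/4)² = 1/5
CG = −√(1/5) = -0.447214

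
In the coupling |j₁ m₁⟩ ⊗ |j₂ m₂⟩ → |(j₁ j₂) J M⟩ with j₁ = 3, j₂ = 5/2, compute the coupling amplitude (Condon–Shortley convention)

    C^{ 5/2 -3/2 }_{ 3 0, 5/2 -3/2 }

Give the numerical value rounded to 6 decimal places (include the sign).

−√(7/30) ≈ -0.483046

√[6·3!3!2!/9! · 3!3!1!4!1!4!] = √(864/35)
  +(−1)^0/∏(0,3,3,1,0,1)! = 1/36  (running 1/36)
  +(−1)^1/∏(1,2,2,0,1,2)! = -1/8  (running -7/72)
⟨..|..⟩ = √(864/35)·(-7/72) = -0.483046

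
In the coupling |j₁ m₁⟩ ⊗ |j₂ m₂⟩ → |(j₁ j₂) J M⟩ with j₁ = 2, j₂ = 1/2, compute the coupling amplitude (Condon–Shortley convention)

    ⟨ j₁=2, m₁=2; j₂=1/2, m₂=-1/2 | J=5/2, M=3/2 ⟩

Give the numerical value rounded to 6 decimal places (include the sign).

j₁+j₂−J=0  J+j₁−j₂=4  J−j₁+j₂=1  j₁+j₂+J+1=6
(j₁±m₁, j₂±m₂, J±M) = (4,0,0,1,4,1)
P² = 576/5
sum k=0..0:
  [0] +1/24 = 1/24
S = 1/24
C² = P²·S² = 1/5 ; C = +0.447214

+√(1/5) = +0.447214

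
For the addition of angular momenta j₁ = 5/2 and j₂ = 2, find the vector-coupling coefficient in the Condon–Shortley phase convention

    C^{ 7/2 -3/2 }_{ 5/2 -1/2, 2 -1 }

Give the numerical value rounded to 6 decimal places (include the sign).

triangle: 1!·4!·3!/9! = 144/362880
(j±m)!: 2!·3!·1!·3!·2!·5! = 17280
prefactor² = (2J+1)·Δ·N² = 384/7
  k=0: +1/(0!·1!·3!·1!·1!·2!) = 1/12
  k=1: −1/(1!·0!·2!·0!·2!·3!) = -1/24
Σ = 1/24  ⇒  CG² = 384/7·1/24² = 2/21
CG = +√(2/21) = +0.308607

+√(2/21) = +0.308607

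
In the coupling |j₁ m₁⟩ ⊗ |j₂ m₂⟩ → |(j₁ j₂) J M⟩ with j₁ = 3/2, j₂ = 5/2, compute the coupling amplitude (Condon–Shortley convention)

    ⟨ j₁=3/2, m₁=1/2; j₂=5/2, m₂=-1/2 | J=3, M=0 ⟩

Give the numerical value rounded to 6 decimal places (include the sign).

√[7·1!2!4!/8! · 2!1!2!3!3!3!] = √(36/5)
  +(−1)^0/∏(0,1,1,2,1,2)! = 1/4  (running 1/4)
  +(−1)^1/∏(1,0,0,1,2,3)! = -1/12  (running 1/6)
⟨..|..⟩ = √(36/5)·(1/6) = +0.447214

+√(1/5) ≈ +0.447214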